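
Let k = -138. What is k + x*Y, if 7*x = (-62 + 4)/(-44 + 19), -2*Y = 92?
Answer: -26818/175 ≈ -153.25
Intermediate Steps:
Y = -46 (Y = -½*92 = -46)
x = 58/175 (x = ((-62 + 4)/(-44 + 19))/7 = (-58/(-25))/7 = (-58*(-1/25))/7 = (⅐)*(58/25) = 58/175 ≈ 0.33143)
k + x*Y = -138 + (58/175)*(-46) = -138 - 2668/175 = -26818/175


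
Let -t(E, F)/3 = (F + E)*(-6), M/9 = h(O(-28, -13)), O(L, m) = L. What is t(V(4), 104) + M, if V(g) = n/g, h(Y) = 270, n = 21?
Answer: 8793/2 ≈ 4396.5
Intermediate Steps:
M = 2430 (M = 9*270 = 2430)
V(g) = 21/g
t(E, F) = 18*E + 18*F (t(E, F) = -3*(F + E)*(-6) = -3*(E + F)*(-6) = -3*(-6*E - 6*F) = 18*E + 18*F)
t(V(4), 104) + M = (18*(21/4) + 18*104) + 2430 = (18*(21*(¼)) + 1872) + 2430 = (18*(21/4) + 1872) + 2430 = (189/2 + 1872) + 2430 = 3933/2 + 2430 = 8793/2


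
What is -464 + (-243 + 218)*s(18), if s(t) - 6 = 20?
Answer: -1114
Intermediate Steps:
s(t) = 26 (s(t) = 6 + 20 = 26)
-464 + (-243 + 218)*s(18) = -464 + (-243 + 218)*26 = -464 - 25*26 = -464 - 650 = -1114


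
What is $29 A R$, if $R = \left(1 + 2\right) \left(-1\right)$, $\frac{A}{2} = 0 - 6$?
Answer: $1044$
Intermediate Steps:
$A = -12$ ($A = 2 \left(0 - 6\right) = 2 \left(-6\right) = -12$)
$R = -3$ ($R = 3 \left(-1\right) = -3$)
$29 A R = 29 \left(-12\right) \left(-3\right) = \left(-348\right) \left(-3\right) = 1044$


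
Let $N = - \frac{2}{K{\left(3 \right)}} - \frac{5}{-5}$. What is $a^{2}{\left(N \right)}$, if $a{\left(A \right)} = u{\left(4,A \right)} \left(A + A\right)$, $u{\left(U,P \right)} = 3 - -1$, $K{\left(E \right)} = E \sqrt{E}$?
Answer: $\frac{1984}{27} - \frac{256 \sqrt{3}}{9} \approx 24.214$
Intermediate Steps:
$K{\left(E \right)} = E^{\frac{3}{2}}$
$u{\left(U,P \right)} = 4$ ($u{\left(U,P \right)} = 3 + 1 = 4$)
$N = 1 - \frac{2 \sqrt{3}}{9}$ ($N = - \frac{2}{3^{\frac{3}{2}}} - \frac{5}{-5} = - \frac{2}{3 \sqrt{3}} - -1 = - 2 \frac{\sqrt{3}}{9} + 1 = - \frac{2 \sqrt{3}}{9} + 1 = 1 - \frac{2 \sqrt{3}}{9} \approx 0.6151$)
$a{\left(A \right)} = 8 A$ ($a{\left(A \right)} = 4 \left(A + A\right) = 4 \cdot 2 A = 8 A$)
$a^{2}{\left(N \right)} = \left(8 \left(1 - \frac{2 \sqrt{3}}{9}\right)\right)^{2} = \left(8 - \frac{16 \sqrt{3}}{9}\right)^{2}$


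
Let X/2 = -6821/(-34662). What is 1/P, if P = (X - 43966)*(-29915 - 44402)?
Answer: 17331/56627170282225 ≈ 3.0605e-10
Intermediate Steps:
X = 6821/17331 (X = 2*(-6821/(-34662)) = 2*(-6821*(-1/34662)) = 2*(6821/34662) = 6821/17331 ≈ 0.39357)
P = 56627170282225/17331 (P = (6821/17331 - 43966)*(-29915 - 44402) = -761967925/17331*(-74317) = 56627170282225/17331 ≈ 3.2674e+9)
1/P = 1/(56627170282225/17331) = 17331/56627170282225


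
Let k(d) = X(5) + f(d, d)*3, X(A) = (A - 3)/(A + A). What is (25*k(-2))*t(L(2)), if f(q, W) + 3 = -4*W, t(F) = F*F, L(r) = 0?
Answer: 0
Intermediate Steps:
X(A) = (-3 + A)/(2*A) (X(A) = (-3 + A)/((2*A)) = (-3 + A)*(1/(2*A)) = (-3 + A)/(2*A))
t(F) = F**2
f(q, W) = -3 - 4*W
k(d) = -44/5 - 12*d (k(d) = (1/2)*(-3 + 5)/5 + (-3 - 4*d)*3 = (1/2)*(1/5)*2 + (-9 - 12*d) = 1/5 + (-9 - 12*d) = -44/5 - 12*d)
(25*k(-2))*t(L(2)) = (25*(-44/5 - 12*(-2)))*0**2 = (25*(-44/5 + 24))*0 = (25*(76/5))*0 = 380*0 = 0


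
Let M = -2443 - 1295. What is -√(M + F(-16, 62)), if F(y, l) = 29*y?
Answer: -I*√4202 ≈ -64.823*I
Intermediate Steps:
M = -3738
-√(M + F(-16, 62)) = -√(-3738 + 29*(-16)) = -√(-3738 - 464) = -√(-4202) = -I*√4202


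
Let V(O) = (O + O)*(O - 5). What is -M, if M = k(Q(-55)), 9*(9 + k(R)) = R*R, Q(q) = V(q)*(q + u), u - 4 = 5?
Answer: -10241439991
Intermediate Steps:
u = 9 (u = 4 + 5 = 9)
V(O) = 2*O*(-5 + O) (V(O) = (2*O)*(-5 + O) = 2*O*(-5 + O))
Q(q) = 2*q*(-5 + q)*(9 + q) (Q(q) = (2*q*(-5 + q))*(q + 9) = (2*q*(-5 + q))*(9 + q) = 2*q*(-5 + q)*(9 + q))
k(R) = -9 + R²/9 (k(R) = -9 + (R*R)/9 = -9 + R²/9)
M = 10241439991 (M = -9 + (2*(-55)*(-5 - 55)*(9 - 55))²/9 = -9 + (2*(-55)*(-60)*(-46))²/9 = -9 + (⅑)*(-303600)² = -9 + (⅑)*92172960000 = -9 + 10241440000 = 10241439991)
-M = -1*10241439991 = -10241439991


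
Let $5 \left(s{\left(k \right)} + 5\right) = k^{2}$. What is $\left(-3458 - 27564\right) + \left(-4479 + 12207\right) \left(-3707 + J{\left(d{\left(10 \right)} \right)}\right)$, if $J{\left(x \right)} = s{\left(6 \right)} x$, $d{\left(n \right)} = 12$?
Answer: $- \frac{142373494}{5} \approx -2.8475 \cdot 10^{7}$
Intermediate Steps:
$s{\left(k \right)} = -5 + \frac{k^{2}}{5}$
$J{\left(x \right)} = \frac{11 x}{5}$ ($J{\left(x \right)} = \left(-5 + \frac{6^{2}}{5}\right) x = \left(-5 + \frac{1}{5} \cdot 36\right) x = \left(-5 + \frac{36}{5}\right) x = \frac{11 x}{5}$)
$\left(-3458 - 27564\right) + \left(-4479 + 12207\right) \left(-3707 + J{\left(d{\left(10 \right)} \right)}\right) = \left(-3458 - 27564\right) + \left(-4479 + 12207\right) \left(-3707 + \frac{11}{5} \cdot 12\right) = -31022 + 7728 \left(-3707 + \frac{132}{5}\right) = -31022 + 7728 \left(- \frac{18403}{5}\right) = -31022 - \frac{142218384}{5} = - \frac{142373494}{5}$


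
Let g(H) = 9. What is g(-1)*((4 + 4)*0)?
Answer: 0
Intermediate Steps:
g(-1)*((4 + 4)*0) = 9*((4 + 4)*0) = 9*(8*0) = 9*0 = 0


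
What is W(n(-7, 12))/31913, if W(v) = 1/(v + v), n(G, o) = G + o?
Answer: 1/319130 ≈ 3.1335e-6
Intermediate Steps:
W(v) = 1/(2*v)
W(n(-7, 12))/31913 = (1/(2*(-7 + 12)))/31913 = ((½)/5)*(1/31913) = ((½)*(⅕))*(1/31913) = (⅒)*(1/31913) = 1/319130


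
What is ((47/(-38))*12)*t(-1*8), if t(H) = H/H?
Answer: -282/19 ≈ -14.842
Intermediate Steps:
t(H) = 1
((47/(-38))*12)*t(-1*8) = ((47/(-38))*12)*1 = ((47*(-1/38))*12)*1 = -47/38*12*1 = -282/19*1 = -282/19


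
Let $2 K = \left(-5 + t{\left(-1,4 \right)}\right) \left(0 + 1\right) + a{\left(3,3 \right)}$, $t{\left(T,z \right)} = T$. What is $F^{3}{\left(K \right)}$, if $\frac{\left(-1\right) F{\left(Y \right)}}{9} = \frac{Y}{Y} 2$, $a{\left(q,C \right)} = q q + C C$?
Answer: $-5832$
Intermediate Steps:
$a{\left(q,C \right)} = C^{2} + q^{2}$ ($a{\left(q,C \right)} = q^{2} + C^{2} = C^{2} + q^{2}$)
$K = 6$ ($K = \frac{\left(-5 - 1\right) \left(0 + 1\right) + \left(3^{2} + 3^{2}\right)}{2} = \frac{\left(-6\right) 1 + \left(9 + 9\right)}{2} = \frac{-6 + 18}{2} = \frac{1}{2} \cdot 12 = 6$)
$F{\left(Y \right)} = -18$ ($F{\left(Y \right)} = - 9 \frac{Y}{Y} 2 = - 9 \cdot 1 \cdot 2 = \left(-9\right) 2 = -18$)
$F^{3}{\left(K \right)} = \left(-18\right)^{3} = -5832$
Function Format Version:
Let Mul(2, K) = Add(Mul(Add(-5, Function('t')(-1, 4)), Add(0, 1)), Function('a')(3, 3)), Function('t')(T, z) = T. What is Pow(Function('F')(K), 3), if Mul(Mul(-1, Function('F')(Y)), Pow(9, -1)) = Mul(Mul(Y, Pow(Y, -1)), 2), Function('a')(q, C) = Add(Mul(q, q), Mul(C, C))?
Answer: -5832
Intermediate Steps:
Function('a')(q, C) = Add(Pow(C, 2), Pow(q, 2)) (Function('a')(q, C) = Add(Pow(q, 2), Pow(C, 2)) = Add(Pow(C, 2), Pow(q, 2)))
K = 6 (K = Mul(Rational(1, 2), Add(Mul(Add(-5, -1), Add(0, 1)), Add(Pow(3, 2), Pow(3, 2)))) = Mul(Rational(1, 2), Add(Mul(-6, 1), Add(9, 9))) = Mul(Rational(1, 2), Add(-6, 18)) = Mul(Rational(1, 2), 12) = 6)
Function('F')(Y) = -18 (Function('F')(Y) = Mul(-9, Mul(Mul(Y, Pow(Y, -1)), 2)) = Mul(-9, Mul(1, 2)) = Mul(-9, 2) = -18)
Pow(Function('F')(K), 3) = Pow(-18, 3) = -5832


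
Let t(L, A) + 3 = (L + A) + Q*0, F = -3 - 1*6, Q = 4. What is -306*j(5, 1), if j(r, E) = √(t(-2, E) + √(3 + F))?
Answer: -306*√(-4 + I*√6) ≈ -179.79 - 637.86*I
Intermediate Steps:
F = -9 (F = -3 - 6 = -9)
t(L, A) = -3 + A + L (t(L, A) = -3 + ((L + A) + 4*0) = -3 + ((A + L) + 0) = -3 + (A + L) = -3 + A + L)
j(r, E) = √(-5 + E + I*√6) (j(r, E) = √((-3 + E - 2) + √(3 - 9)) = √((-5 + E) + √(-6)) = √((-5 + E) + I*√6) = √(-5 + E + I*√6))
-306*j(5, 1) = -306*√(-5 + 1 + I*√6) = -306*√(-4 + I*√6)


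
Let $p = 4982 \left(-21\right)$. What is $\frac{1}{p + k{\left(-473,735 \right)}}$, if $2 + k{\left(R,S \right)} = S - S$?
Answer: $- \frac{1}{104624} \approx -9.558 \cdot 10^{-6}$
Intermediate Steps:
$k{\left(R,S \right)} = -2$ ($k{\left(R,S \right)} = -2 + \left(S - S\right) = -2 + 0 = -2$)
$p = -104622$
$\frac{1}{p + k{\left(-473,735 \right)}} = \frac{1}{-104622 - 2} = \frac{1}{-104624} = - \frac{1}{104624}$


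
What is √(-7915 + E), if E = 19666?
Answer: √11751 ≈ 108.40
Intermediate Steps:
√(-7915 + E) = √(-7915 + 19666) = √11751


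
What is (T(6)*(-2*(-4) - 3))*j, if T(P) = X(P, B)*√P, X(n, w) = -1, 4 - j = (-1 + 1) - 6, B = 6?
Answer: -50*√6 ≈ -122.47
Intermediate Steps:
j = 10 (j = 4 - ((-1 + 1) - 6) = 4 - (0 - 6) = 4 - 1*(-6) = 4 + 6 = 10)
T(P) = -√P
(T(6)*(-2*(-4) - 3))*j = ((-√6)*(-2*(-4) - 3))*10 = ((-√6)*(8 - 3))*10 = (-√6*5)*10 = -5*√6*10 = -50*√6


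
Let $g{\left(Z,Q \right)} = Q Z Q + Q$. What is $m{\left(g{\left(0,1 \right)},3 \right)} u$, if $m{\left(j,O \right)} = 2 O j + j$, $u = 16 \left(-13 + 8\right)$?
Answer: $-560$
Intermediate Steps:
$g{\left(Z,Q \right)} = Q + Z Q^{2}$ ($g{\left(Z,Q \right)} = Z Q^{2} + Q = Q + Z Q^{2}$)
$u = -80$ ($u = 16 \left(-5\right) = -80$)
$m{\left(j,O \right)} = j + 2 O j$ ($m{\left(j,O \right)} = 2 O j + j = j + 2 O j$)
$m{\left(g{\left(0,1 \right)},3 \right)} u = 1 \left(1 + 1 \cdot 0\right) \left(1 + 2 \cdot 3\right) \left(-80\right) = 1 \left(1 + 0\right) \left(1 + 6\right) \left(-80\right) = 1 \cdot 1 \cdot 7 \left(-80\right) = 1 \cdot 7 \left(-80\right) = 7 \left(-80\right) = -560$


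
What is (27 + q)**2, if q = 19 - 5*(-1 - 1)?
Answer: 3136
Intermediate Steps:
q = 29 (q = 19 - 5*(-2) = 19 - 1*(-10) = 19 + 10 = 29)
(27 + q)**2 = (27 + 29)**2 = 56**2 = 3136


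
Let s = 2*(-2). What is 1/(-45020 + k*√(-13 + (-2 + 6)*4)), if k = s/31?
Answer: -10816055/486938796088 + 31*√3/486938796088 ≈ -2.2212e-5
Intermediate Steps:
s = -4
k = -4/31 ≈ -0.12903
1/(-45020 + k*√(-13 + (-2 + 6)*4)) = 1/(-45020 - 4*√(-13 + (-2 + 6)*4)/31) = 1/(-45020 - 4*√(-13 + 4*4)/31) = 1/(-45020 - 4*√(-13 + 16)/31) = 1/(-45020 - 4*√3/31)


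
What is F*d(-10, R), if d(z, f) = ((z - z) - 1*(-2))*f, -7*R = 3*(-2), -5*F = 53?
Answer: -636/35 ≈ -18.171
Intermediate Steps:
F = -53/5 (F = -⅕*53 = -53/5 ≈ -10.600)
R = 6/7 (R = -3*(-2)/7 = -⅐*(-6) = 6/7 ≈ 0.85714)
d(z, f) = 2*f (d(z, f) = (0 + 2)*f = 2*f)
F*d(-10, R) = -106*6/(5*7) = -53/5*12/7 = -636/35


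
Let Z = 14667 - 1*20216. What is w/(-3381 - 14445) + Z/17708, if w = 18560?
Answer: -213788477/157831404 ≈ -1.3545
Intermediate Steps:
Z = -5549 (Z = 14667 - 20216 = -5549)
w/(-3381 - 14445) + Z/17708 = 18560/(-3381 - 14445) - 5549/17708 = 18560/(-17826) - 5549*1/17708 = 18560*(-1/17826) - 5549/17708 = -9280/8913 - 5549/17708 = -213788477/157831404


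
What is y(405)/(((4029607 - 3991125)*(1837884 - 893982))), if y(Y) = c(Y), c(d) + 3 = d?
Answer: 67/6053872794 ≈ 1.1067e-8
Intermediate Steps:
c(d) = -3 + d
y(Y) = -3 + Y
y(405)/(((4029607 - 3991125)*(1837884 - 893982))) = (-3 + 405)/(((4029607 - 3991125)*(1837884 - 893982))) = 402/((38482*943902)) = 402/36323236764 = 402*(1/36323236764) = 67/6053872794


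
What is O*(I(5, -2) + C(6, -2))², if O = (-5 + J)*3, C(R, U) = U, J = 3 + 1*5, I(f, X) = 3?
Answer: 9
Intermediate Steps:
J = 8 (J = 3 + 5 = 8)
O = 9 (O = (-5 + 8)*3 = 3*3 = 9)
O*(I(5, -2) + C(6, -2))² = 9*(3 - 2)² = 9*1² = 9*1 = 9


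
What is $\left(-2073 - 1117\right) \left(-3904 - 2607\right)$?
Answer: $20770090$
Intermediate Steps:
$\left(-2073 - 1117\right) \left(-3904 - 2607\right) = - 3190 \left(-3904 - 2607\right) = \left(-3190\right) \left(-6511\right) = 20770090$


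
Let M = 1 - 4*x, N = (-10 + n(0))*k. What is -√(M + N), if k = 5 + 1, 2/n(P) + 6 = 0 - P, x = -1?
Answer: -I*√57 ≈ -7.5498*I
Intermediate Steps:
n(P) = 2/(-6 - P) (n(P) = 2/(-6 + (0 - P)) = 2/(-6 - P))
k = 6
N = -62 (N = (-10 - 2/(6 + 0))*6 = (-10 - 2/6)*6 = (-10 - 2*⅙)*6 = (-10 - ⅓)*6 = -31/3*6 = -62)
M = 5 (M = 1 - 4*(-1) = 1 + 4 = 5)
-√(M + N) = -√(5 - 62) = -√(-57) = -I*√57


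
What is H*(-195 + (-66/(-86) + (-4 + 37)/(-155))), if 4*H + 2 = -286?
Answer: 93310488/6665 ≈ 14000.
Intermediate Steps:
H = -72 (H = -½ + (¼)*(-286) = -½ - 143/2 = -72)
H*(-195 + (-66/(-86) + (-4 + 37)/(-155))) = -72*(-195 + (-66/(-86) + (-4 + 37)/(-155))) = -72*(-195 + (-66*(-1/86) + 33*(-1/155))) = -72*(-195 + (33/43 - 33/155)) = -72*(-195 + 3696/6665) = -72*(-1295979/6665) = 93310488/6665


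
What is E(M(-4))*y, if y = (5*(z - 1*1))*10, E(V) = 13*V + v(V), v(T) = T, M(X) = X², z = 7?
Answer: 67200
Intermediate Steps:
E(V) = 14*V (E(V) = 13*V + V = 14*V)
y = 300 (y = (5*(7 - 1*1))*10 = (5*(7 - 1))*10 = (5*6)*10 = 30*10 = 300)
E(M(-4))*y = (14*(-4)²)*300 = (14*16)*300 = 224*300 = 67200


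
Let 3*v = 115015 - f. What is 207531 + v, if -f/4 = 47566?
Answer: 927872/3 ≈ 3.0929e+5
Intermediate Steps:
f = -190264 (f = -4*47566 = -190264)
v = 305279/3 (v = (115015 - 1*(-190264))/3 = (115015 + 190264)/3 = (⅓)*305279 = 305279/3 ≈ 1.0176e+5)
207531 + v = 207531 + 305279/3 = 927872/3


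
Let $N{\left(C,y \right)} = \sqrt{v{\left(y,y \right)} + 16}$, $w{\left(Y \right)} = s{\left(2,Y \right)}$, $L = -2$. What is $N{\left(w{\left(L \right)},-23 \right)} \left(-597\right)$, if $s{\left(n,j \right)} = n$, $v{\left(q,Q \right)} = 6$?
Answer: $- 597 \sqrt{22} \approx -2800.2$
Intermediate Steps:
$w{\left(Y \right)} = 2$
$N{\left(C,y \right)} = \sqrt{22}$ ($N{\left(C,y \right)} = \sqrt{6 + 16} = \sqrt{22}$)
$N{\left(w{\left(L \right)},-23 \right)} \left(-597\right) = \sqrt{22} \left(-597\right) = - 597 \sqrt{22}$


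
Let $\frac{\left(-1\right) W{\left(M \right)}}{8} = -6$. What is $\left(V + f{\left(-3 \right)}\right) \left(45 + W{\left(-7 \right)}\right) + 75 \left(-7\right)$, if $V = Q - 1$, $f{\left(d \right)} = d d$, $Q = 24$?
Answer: $2451$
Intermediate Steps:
$f{\left(d \right)} = d^{2}$
$V = 23$ ($V = 24 - 1 = 23$)
$W{\left(M \right)} = 48$ ($W{\left(M \right)} = \left(-8\right) \left(-6\right) = 48$)
$\left(V + f{\left(-3 \right)}\right) \left(45 + W{\left(-7 \right)}\right) + 75 \left(-7\right) = \left(23 + \left(-3\right)^{2}\right) \left(45 + 48\right) + 75 \left(-7\right) = \left(23 + 9\right) 93 - 525 = 32 \cdot 93 - 525 = 2976 - 525 = 2451$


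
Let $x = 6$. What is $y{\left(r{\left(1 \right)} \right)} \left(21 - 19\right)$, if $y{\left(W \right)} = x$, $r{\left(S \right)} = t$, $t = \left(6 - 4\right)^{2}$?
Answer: $12$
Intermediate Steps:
$t = 4$ ($t = 2^{2} = 4$)
$r{\left(S \right)} = 4$
$y{\left(W \right)} = 6$
$y{\left(r{\left(1 \right)} \right)} \left(21 - 19\right) = 6 \left(21 - 19\right) = 6 \cdot 2 = 12$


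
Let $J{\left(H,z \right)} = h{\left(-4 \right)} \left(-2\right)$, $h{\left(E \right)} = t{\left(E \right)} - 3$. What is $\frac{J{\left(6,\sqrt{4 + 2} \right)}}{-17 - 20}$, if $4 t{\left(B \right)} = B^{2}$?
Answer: $\frac{2}{37} \approx 0.054054$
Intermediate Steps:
$t{\left(B \right)} = \frac{B^{2}}{4}$
$h{\left(E \right)} = -3 + \frac{E^{2}}{4}$ ($h{\left(E \right)} = \frac{E^{2}}{4} - 3 = -3 + \frac{E^{2}}{4}$)
$J{\left(H,z \right)} = -2$ ($J{\left(H,z \right)} = \left(-3 + \frac{\left(-4\right)^{2}}{4}\right) \left(-2\right) = \left(-3 + \frac{1}{4} \cdot 16\right) \left(-2\right) = \left(-3 + 4\right) \left(-2\right) = 1 \left(-2\right) = -2$)
$\frac{J{\left(6,\sqrt{4 + 2} \right)}}{-17 - 20} = - \frac{2}{-17 - 20} = - \frac{2}{-37} = \left(-2\right) \left(- \frac{1}{37}\right) = \frac{2}{37}$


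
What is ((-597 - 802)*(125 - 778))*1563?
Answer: 1427873961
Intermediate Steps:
((-597 - 802)*(125 - 778))*1563 = -1399*(-653)*1563 = 913547*1563 = 1427873961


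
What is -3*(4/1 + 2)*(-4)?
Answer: 72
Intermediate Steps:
-3*(4/1 + 2)*(-4) = -3*(4*1 + 2)*(-4) = -3*(4 + 2)*(-4) = -3*6*(-4) = -18*(-4) = 72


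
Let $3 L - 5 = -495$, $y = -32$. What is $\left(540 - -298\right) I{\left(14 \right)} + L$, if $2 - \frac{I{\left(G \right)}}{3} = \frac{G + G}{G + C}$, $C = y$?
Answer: $\frac{26326}{3} \approx 8775.3$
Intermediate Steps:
$C = -32$
$L = - \frac{490}{3}$ ($L = \frac{5}{3} + \frac{1}{3} \left(-495\right) = \frac{5}{3} - 165 = - \frac{490}{3} \approx -163.33$)
$I{\left(G \right)} = 6 - \frac{6 G}{-32 + G}$ ($I{\left(G \right)} = 6 - 3 \frac{G + G}{G - 32} = 6 - 3 \frac{2 G}{-32 + G} = 6 - \frac{6 G}{-32 + G}$)
$\left(540 - -298\right) I{\left(14 \right)} + L = \left(540 - -298\right) \left(- \frac{192}{-32 + 14}\right) - \frac{490}{3} = \left(540 + 298\right) \left(- \frac{192}{-18}\right) - \frac{490}{3} = 838 \left(\left(-192\right) \left(- \frac{1}{18}\right)\right) - \frac{490}{3} = 838 \cdot \frac{32}{3} - \frac{490}{3} = \frac{26816}{3} - \frac{490}{3} = \frac{26326}{3}$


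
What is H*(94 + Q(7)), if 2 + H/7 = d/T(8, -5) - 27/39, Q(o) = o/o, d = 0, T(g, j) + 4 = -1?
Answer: -23275/13 ≈ -1790.4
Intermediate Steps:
T(g, j) = -5 (T(g, j) = -4 - 1 = -5)
Q(o) = 1
H = -245/13 (H = -14 + 7*(0/(-5) - 27/39) = -14 + 7*(0*(-⅕) - 27*1/39) = -14 + 7*(0 - 9/13) = -14 + 7*(-9/13) = -14 - 63/13 = -245/13 ≈ -18.846)
H*(94 + Q(7)) = -245*(94 + 1)/13 = -245/13*95 = -23275/13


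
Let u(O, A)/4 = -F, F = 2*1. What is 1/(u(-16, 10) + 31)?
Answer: 1/23 ≈ 0.043478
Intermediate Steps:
F = 2
u(O, A) = -8 (u(O, A) = 4*(-1*2) = 4*(-2) = -8)
1/(u(-16, 10) + 31) = 1/(-8 + 31) = 1/23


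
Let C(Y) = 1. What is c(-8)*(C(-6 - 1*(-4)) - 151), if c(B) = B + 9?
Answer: -150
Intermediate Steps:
c(B) = 9 + B
c(-8)*(C(-6 - 1*(-4)) - 151) = (9 - 8)*(1 - 151) = 1*(-150) = -150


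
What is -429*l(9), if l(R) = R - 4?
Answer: -2145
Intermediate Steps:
l(R) = -4 + R
-429*l(9) = -429*(-4 + 9) = -429*5 = -2145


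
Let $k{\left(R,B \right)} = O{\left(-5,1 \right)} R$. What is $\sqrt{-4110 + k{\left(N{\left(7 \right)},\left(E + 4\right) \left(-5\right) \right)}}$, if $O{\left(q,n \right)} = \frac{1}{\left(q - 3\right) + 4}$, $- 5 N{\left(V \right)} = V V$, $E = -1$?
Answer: $\frac{i \sqrt{410755}}{10} \approx 64.09 i$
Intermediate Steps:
$N{\left(V \right)} = - \frac{V^{2}}{5}$ ($N{\left(V \right)} = - \frac{V V}{5} = - \frac{V^{2}}{5}$)
$O{\left(q,n \right)} = \frac{1}{1 + q}$ ($O{\left(q,n \right)} = \frac{1}{\left(-3 + q\right) + 4} = \frac{1}{1 + q}$)
$k{\left(R,B \right)} = - \frac{R}{4}$ ($k{\left(R,B \right)} = \frac{R}{1 - 5} = \frac{R}{-4} = - \frac{R}{4}$)
$\sqrt{-4110 + k{\left(N{\left(7 \right)},\left(E + 4\right) \left(-5\right) \right)}} = \sqrt{-4110 - \frac{\left(- \frac{1}{5}\right) 7^{2}}{4}} = \sqrt{-4110 - \frac{\left(- \frac{1}{5}\right) 49}{4}} = \sqrt{-4110 - - \frac{49}{20}} = \sqrt{-4110 + \frac{49}{20}} = \sqrt{- \frac{82151}{20}} = \frac{i \sqrt{410755}}{10}$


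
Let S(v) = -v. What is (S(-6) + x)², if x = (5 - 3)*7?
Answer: 400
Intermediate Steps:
x = 14 (x = 2*7 = 14)
(S(-6) + x)² = (-1*(-6) + 14)² = (6 + 14)² = 20² = 400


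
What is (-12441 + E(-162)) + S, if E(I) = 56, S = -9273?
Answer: -21658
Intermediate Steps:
(-12441 + E(-162)) + S = (-12441 + 56) - 9273 = -12385 - 9273 = -21658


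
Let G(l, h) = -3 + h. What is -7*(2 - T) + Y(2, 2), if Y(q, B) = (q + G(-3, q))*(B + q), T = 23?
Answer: 151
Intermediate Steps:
Y(q, B) = (-3 + 2*q)*(B + q) (Y(q, B) = (q + (-3 + q))*(B + q) = (-3 + 2*q)*(B + q))
-7*(2 - T) + Y(2, 2) = -7*(2 - 1*23) + (2² + 2*2 + 2*(-3 + 2) + 2*(-3 + 2)) = -7*(2 - 23) + (4 + 4 + 2*(-1) + 2*(-1)) = -7*(-21) + (4 + 4 - 2 - 2) = 147 + 4 = 151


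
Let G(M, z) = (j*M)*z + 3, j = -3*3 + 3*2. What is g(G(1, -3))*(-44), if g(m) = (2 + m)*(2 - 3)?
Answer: 616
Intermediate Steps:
j = -3 (j = -9 + 6 = -3)
G(M, z) = 3 - 3*M*z (G(M, z) = (-3*M)*z + 3 = -3*M*z + 3 = 3 - 3*M*z)
g(m) = -2 - m (g(m) = (2 + m)*(-1) = -2 - m)
g(G(1, -3))*(-44) = (-2 - (3 - 3*1*(-3)))*(-44) = (-2 - (3 + 9))*(-44) = (-2 - 1*12)*(-44) = (-2 - 12)*(-44) = -14*(-44) = 616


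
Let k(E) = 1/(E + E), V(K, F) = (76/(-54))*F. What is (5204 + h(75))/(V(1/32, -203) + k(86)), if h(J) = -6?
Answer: 24139512/1326835 ≈ 18.193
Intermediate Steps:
V(K, F) = -38*F/27 (V(K, F) = (76*(-1/54))*F = -38*F/27)
k(E) = 1/(2*E)
(5204 + h(75))/(V(1/32, -203) + k(86)) = (5204 - 6)/(-38/27*(-203) + (1/2)/86) = 5198/(7714/27 + (1/2)*(1/86)) = 5198/(7714/27 + 1/172) = 5198/(1326835/4644) = 5198*(4644/1326835) = 24139512/1326835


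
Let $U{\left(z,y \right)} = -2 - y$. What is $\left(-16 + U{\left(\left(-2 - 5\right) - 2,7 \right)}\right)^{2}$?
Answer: $625$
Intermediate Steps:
$\left(-16 + U{\left(\left(-2 - 5\right) - 2,7 \right)}\right)^{2} = \left(-16 - 9\right)^{2} = \left(-25\right)^{2} = 625$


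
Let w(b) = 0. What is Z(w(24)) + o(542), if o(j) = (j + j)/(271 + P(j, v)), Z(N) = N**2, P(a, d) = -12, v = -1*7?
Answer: 1084/259 ≈ 4.1853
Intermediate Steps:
v = -7
o(j) = 2*j/259 (o(j) = (j + j)/(271 - 12) = (2*j)/259 = (2*j)*(1/259) = 2*j/259)
Z(w(24)) + o(542) = 0**2 + (2/259)*542 = 0 + 1084/259 = 1084/259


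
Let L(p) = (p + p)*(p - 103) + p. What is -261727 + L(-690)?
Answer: 831923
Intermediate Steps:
L(p) = p + 2*p*(-103 + p) (L(p) = (2*p)*(-103 + p) + p = 2*p*(-103 + p) + p = p + 2*p*(-103 + p))
-261727 + L(-690) = -261727 - 690*(-205 + 2*(-690)) = -261727 - 690*(-205 - 1380) = -261727 - 690*(-1585) = -261727 + 1093650 = 831923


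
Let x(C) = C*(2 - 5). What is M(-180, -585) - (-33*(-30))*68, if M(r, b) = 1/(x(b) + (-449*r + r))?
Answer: -5546831399/82395 ≈ -67320.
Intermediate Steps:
x(C) = -3*C (x(C) = C*(-3) = -3*C)
M(r, b) = 1/(-448*r - 3*b) (M(r, b) = 1/(-3*b + (-449*r + r)) = 1/(-3*b - 448*r) = 1/(-448*r - 3*b))
M(-180, -585) - (-33*(-30))*68 = -1/(3*(-585) + 448*(-180)) - (-33*(-30))*68 = -1/(-1755 - 80640) - 990*68 = -1/(-82395) - 1*67320 = -1*(-1/82395) - 67320 = 1/82395 - 67320 = -5546831399/82395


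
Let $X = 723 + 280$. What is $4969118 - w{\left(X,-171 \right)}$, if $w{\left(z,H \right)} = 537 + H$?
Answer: $4968752$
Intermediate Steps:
$X = 1003$
$4969118 - w{\left(X,-171 \right)} = 4969118 - \left(537 - 171\right) = 4969118 - 366 = 4968752$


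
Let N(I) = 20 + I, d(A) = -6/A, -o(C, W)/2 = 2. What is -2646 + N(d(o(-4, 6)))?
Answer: -5249/2 ≈ -2624.5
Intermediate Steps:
o(C, W) = -4 (o(C, W) = -2*2 = -4)
-2646 + N(d(o(-4, 6))) = -2646 + (20 - 6/(-4)) = -2646 + (20 - 6*(-¼)) = -2646 + (20 + 3/2) = -2646 + 43/2 = -5249/2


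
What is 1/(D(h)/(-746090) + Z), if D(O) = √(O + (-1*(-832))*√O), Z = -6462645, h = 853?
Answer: -1/(6462645 + √(853 + 832*√853)/746090) ≈ -1.5474e-7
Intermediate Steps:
D(O) = √(O + 832*√O)
1/(D(h)/(-746090) + Z) = 1/(√(853 + 832*√853)/(-746090) - 6462645) = 1/(√(853 + 832*√853)*(-1/746090) - 6462645) = 1/(-√(853 + 832*√853)/746090 - 6462645) = 1/(-6462645 - √(853 + 832*√853)/746090)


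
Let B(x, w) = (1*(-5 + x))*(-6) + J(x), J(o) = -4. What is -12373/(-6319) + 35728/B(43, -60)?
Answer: -960753/6319 ≈ -152.04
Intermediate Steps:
B(x, w) = 26 - 6*x (B(x, w) = (1*(-5 + x))*(-6) - 4 = (-5 + x)*(-6) - 4 = (30 - 6*x) - 4 = 26 - 6*x)
-12373/(-6319) + 35728/B(43, -60) = -12373/(-6319) + 35728/(26 - 6*43) = -12373*(-1/6319) + 35728/(26 - 258) = 12373/6319 + 35728/(-232) = 12373/6319 + 35728*(-1/232) = 12373/6319 - 154 = -960753/6319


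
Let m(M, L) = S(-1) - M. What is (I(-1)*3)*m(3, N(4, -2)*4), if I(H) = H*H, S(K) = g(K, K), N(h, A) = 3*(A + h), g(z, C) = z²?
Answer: -6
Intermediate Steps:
N(h, A) = 3*A + 3*h
S(K) = K²
I(H) = H²
m(M, L) = 1 - M (m(M, L) = (-1)² - M = 1 - M)
(I(-1)*3)*m(3, N(4, -2)*4) = ((-1)²*3)*(1 - 1*3) = (1*3)*(1 - 3) = 3*(-2) = -6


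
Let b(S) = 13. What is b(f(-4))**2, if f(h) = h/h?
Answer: 169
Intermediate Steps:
f(h) = 1
b(f(-4))**2 = 13**2 = 169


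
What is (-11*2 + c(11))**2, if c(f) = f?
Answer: 121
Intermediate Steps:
(-11*2 + c(11))**2 = (-11*2 + 11)**2 = (-22 + 11)**2 = (-11)**2 = 121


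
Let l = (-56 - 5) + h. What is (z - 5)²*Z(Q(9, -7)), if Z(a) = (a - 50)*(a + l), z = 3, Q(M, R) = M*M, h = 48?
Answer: 8432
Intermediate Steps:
Q(M, R) = M²
l = -13 (l = (-56 - 5) + 48 = -61 + 48 = -13)
Z(a) = (-50 + a)*(-13 + a) (Z(a) = (a - 50)*(a - 13) = (-50 + a)*(-13 + a))
(z - 5)²*Z(Q(9, -7)) = (3 - 5)²*(650 + (9²)² - 63*9²) = (-2)²*(650 + 81² - 63*81) = 4*(650 + 6561 - 5103) = 4*2108 = 8432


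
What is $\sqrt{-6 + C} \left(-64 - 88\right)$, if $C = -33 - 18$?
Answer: $- 152 i \sqrt{57} \approx - 1147.6 i$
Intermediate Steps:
$C = -51$ ($C = -33 - 18 = -51$)
$\sqrt{-6 + C} \left(-64 - 88\right) = \sqrt{-6 - 51} \left(-64 - 88\right) = \sqrt{-57} \left(-152\right) = i \sqrt{57} \left(-152\right) = - 152 i \sqrt{57}$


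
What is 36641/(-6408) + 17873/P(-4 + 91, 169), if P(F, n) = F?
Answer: 37114139/185832 ≈ 199.72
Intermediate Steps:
36641/(-6408) + 17873/P(-4 + 91, 169) = 36641/(-6408) + 17873/(-4 + 91) = 36641*(-1/6408) + 17873/87 = -36641/6408 + 17873*(1/87) = -36641/6408 + 17873/87 = 37114139/185832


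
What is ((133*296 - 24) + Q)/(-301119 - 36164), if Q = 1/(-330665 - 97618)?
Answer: -16850366351/144452575089 ≈ -0.11665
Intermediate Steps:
Q = -1/428283 (Q = 1/(-428283) = -1/428283 ≈ -2.3349e-6)
((133*296 - 24) + Q)/(-301119 - 36164) = ((133*296 - 24) - 1/428283)/(-301119 - 36164) = ((39368 - 24) - 1/428283)/(-337283) = (39344 - 1/428283)*(-1/337283) = (16850366351/428283)*(-1/337283) = -16850366351/144452575089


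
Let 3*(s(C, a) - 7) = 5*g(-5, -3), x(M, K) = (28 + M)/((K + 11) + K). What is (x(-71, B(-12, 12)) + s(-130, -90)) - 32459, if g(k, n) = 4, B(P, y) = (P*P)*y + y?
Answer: -339800105/10473 ≈ -32445.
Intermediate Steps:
B(P, y) = y + y*P² (B(P, y) = P²*y + y = y*P² + y = y + y*P²)
x(M, K) = (28 + M)/(11 + 2*K) (x(M, K) = (28 + M)/((11 + K) + K) = (28 + M)/(11 + 2*K))
s(C, a) = 41/3 (s(C, a) = 7 + (5*4)/3 = 7 + (⅓)*20 = 7 + 20/3 = 41/3)
(x(-71, B(-12, 12)) + s(-130, -90)) - 32459 = ((28 - 71)/(11 + 2*(12*(1 + (-12)²))) + 41/3) - 32459 = (-43/(11 + 2*(12*(1 + 144))) + 41/3) - 32459 = (-43/(11 + 2*(12*145)) + 41/3) - 32459 = (-43/(11 + 2*1740) + 41/3) - 32459 = (-43/(11 + 3480) + 41/3) - 32459 = (-43/3491 + 41/3) - 32459 = 143002/10473 - 32459 = -339800105/10473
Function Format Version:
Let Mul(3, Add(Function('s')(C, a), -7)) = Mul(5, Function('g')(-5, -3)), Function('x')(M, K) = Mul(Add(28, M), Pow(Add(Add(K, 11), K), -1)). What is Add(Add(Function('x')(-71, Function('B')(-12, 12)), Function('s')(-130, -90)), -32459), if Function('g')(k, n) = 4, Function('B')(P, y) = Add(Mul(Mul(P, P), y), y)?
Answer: Rational(-339800105, 10473) ≈ -32445.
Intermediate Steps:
Function('B')(P, y) = Add(y, Mul(y, Pow(P, 2))) (Function('B')(P, y) = Add(Mul(Pow(P, 2), y), y) = Add(Mul(y, Pow(P, 2)), y) = Add(y, Mul(y, Pow(P, 2))))
Function('x')(M, K) = Mul(Pow(Add(11, Mul(2, K)), -1), Add(28, M)) (Function('x')(M, K) = Mul(Add(28, M), Pow(Add(Add(11, K), K), -1)) = Mul(Add(28, M), Pow(Add(11, Mul(2, K)), -1)) = Mul(Pow(Add(11, Mul(2, K)), -1), Add(28, M)))
Function('s')(C, a) = Rational(41, 3) (Function('s')(C, a) = Add(7, Mul(Rational(1, 3), Mul(5, 4))) = Add(7, Mul(Rational(1, 3), 20)) = Add(7, Rational(20, 3)) = Rational(41, 3))
Add(Add(Function('x')(-71, Function('B')(-12, 12)), Function('s')(-130, -90)), -32459) = Add(Add(Mul(Pow(Add(11, Mul(2, Mul(12, Add(1, Pow(-12, 2))))), -1), Add(28, -71)), Rational(41, 3)), -32459) = Add(Add(Mul(Pow(Add(11, Mul(2, Mul(12, Add(1, 144)))), -1), -43), Rational(41, 3)), -32459) = Add(Add(Mul(Pow(Add(11, Mul(2, Mul(12, 145))), -1), -43), Rational(41, 3)), -32459) = Add(Add(Mul(Pow(Add(11, Mul(2, 1740)), -1), -43), Rational(41, 3)), -32459) = Add(Add(Mul(Pow(Add(11, 3480), -1), -43), Rational(41, 3)), -32459) = Add(Add(Mul(Pow(3491, -1), -43), Rational(41, 3)), -32459) = Add(Add(Mul(Rational(1, 3491), -43), Rational(41, 3)), -32459) = Add(Add(Rational(-43, 3491), Rational(41, 3)), -32459) = Add(Rational(143002, 10473), -32459) = Rational(-339800105, 10473)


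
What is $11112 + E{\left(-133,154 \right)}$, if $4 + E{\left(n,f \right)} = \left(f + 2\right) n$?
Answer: $-9640$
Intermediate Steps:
$E{\left(n,f \right)} = -4 + n \left(2 + f\right)$ ($E{\left(n,f \right)} = -4 + \left(f + 2\right) n = -4 + \left(2 + f\right) n = -4 + n \left(2 + f\right)$)
$11112 + E{\left(-133,154 \right)} = 11112 + \left(-4 + 2 \left(-133\right) + 154 \left(-133\right)\right) = 11112 - 20752 = -9640$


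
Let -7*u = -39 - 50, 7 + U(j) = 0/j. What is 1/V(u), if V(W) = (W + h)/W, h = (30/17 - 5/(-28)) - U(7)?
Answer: 6052/10309 ≈ 0.58706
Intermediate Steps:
U(j) = -7 (U(j) = -7 + 0/j = -7 + 0 = -7)
h = 4257/476 (h = (30/17 - 5/(-28)) - 1*(-7) = (30*(1/17) - 5*(-1/28)) + 7 = (30/17 + 5/28) + 7 = 925/476 + 7 = 4257/476 ≈ 8.9433)
u = 89/7 (u = -(-39 - 50)/7 = -⅐*(-89) = 89/7 ≈ 12.714)
V(W) = (4257/476 + W)/W (V(W) = (W + 4257/476)/W = (4257/476 + W)/W)
1/V(u) = 1/((4257/476 + 89/7)/(89/7)) = 1/((7/89)*(10309/476)) = 1/(10309/6052) = 6052/10309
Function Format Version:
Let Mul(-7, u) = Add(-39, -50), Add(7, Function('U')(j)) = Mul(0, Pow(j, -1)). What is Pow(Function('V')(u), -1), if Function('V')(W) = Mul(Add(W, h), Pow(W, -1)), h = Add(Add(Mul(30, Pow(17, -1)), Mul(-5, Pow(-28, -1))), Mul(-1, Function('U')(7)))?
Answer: Rational(6052, 10309) ≈ 0.58706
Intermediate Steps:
Function('U')(j) = -7 (Function('U')(j) = Add(-7, Mul(0, Pow(j, -1))) = Add(-7, 0) = -7)
h = Rational(4257, 476) (h = Add(Add(Mul(30, Pow(17, -1)), Mul(-5, Pow(-28, -1))), Mul(-1, -7)) = Add(Add(Mul(30, Rational(1, 17)), Mul(-5, Rational(-1, 28))), 7) = Add(Add(Rational(30, 17), Rational(5, 28)), 7) = Add(Rational(925, 476), 7) = Rational(4257, 476) ≈ 8.9433)
u = Rational(89, 7) (u = Mul(Rational(-1, 7), Add(-39, -50)) = Mul(Rational(-1, 7), -89) = Rational(89, 7) ≈ 12.714)
Function('V')(W) = Mul(Pow(W, -1), Add(Rational(4257, 476), W)) (Function('V')(W) = Mul(Add(W, Rational(4257, 476)), Pow(W, -1)) = Mul(Add(Rational(4257, 476), W), Pow(W, -1)) = Mul(Pow(W, -1), Add(Rational(4257, 476), W)))
Pow(Function('V')(u), -1) = Pow(Mul(Pow(Rational(89, 7), -1), Add(Rational(4257, 476), Rational(89, 7))), -1) = Pow(Mul(Rational(7, 89), Rational(10309, 476)), -1) = Pow(Rational(10309, 6052), -1) = Rational(6052, 10309)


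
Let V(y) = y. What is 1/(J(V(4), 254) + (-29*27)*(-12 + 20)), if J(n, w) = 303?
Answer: -1/5961 ≈ -0.00016776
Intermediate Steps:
1/(J(V(4), 254) + (-29*27)*(-12 + 20)) = 1/(303 + (-29*27)*(-12 + 20)) = 1/(303 - 783*8) = 1/(303 - 6264) = 1/(-5961) = -1/5961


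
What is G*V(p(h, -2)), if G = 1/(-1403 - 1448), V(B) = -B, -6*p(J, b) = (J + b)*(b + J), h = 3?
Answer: -1/17106 ≈ -5.8459e-5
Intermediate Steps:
p(J, b) = -(J + b)²/6 (p(J, b) = -(J + b)*(b + J)/6 = -(J + b)*(J + b)/6 = -(J + b)²/6)
G = -1/2851 (G = 1/(-2851) = -1/2851 ≈ -0.00035075)
G*V(p(h, -2)) = -(-1)*(-(3 - 2)²/6)/2851 = -(-1)*(-⅙*1²)/2851 = -(-1)*(-⅙*1)/2851 = -(-1)*(-1)/(2851*6) = -1/2851*⅙ = -1/17106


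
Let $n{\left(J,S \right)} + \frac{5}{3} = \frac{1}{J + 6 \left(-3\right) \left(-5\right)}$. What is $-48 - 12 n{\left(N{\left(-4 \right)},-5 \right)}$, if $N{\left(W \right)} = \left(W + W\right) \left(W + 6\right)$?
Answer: $- \frac{1042}{37} \approx -28.162$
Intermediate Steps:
$N{\left(W \right)} = 2 W \left(6 + W\right)$
$n{\left(J,S \right)} = - \frac{5}{3} + \frac{1}{90 + J}$ ($n{\left(J,S \right)} = - \frac{5}{3} + \frac{1}{J + 6 \left(-3\right) \left(-5\right)} = - \frac{5}{3} + \frac{1}{J - -90} = - \frac{5}{3} + \frac{1}{J + 90} = - \frac{5}{3} + \frac{1}{90 + J}$)
$-48 - 12 n{\left(N{\left(-4 \right)},-5 \right)} = -48 - 12 \frac{-447 - 5 \cdot 2 \left(-4\right) \left(6 - 4\right)}{3 \left(90 + 2 \left(-4\right) \left(6 - 4\right)\right)} = -48 - 12 \frac{-447 - 5 \cdot 2 \left(-4\right) 2}{3 \left(90 + 2 \left(-4\right) 2\right)} = -48 - 12 \frac{-447 - -80}{3 \left(90 - 16\right)} = -48 - 12 \frac{-447 + 80}{3 \cdot 74} = -48 - 12 \cdot \frac{1}{3} \cdot \frac{1}{74} \left(-367\right) = -48 - - \frac{734}{37} = -48 + \frac{734}{37} = - \frac{1042}{37}$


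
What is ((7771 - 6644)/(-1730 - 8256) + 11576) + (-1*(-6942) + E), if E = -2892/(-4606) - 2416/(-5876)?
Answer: 625637966889843/33783706502 ≈ 18519.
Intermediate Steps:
E = 3515186/3383107 (E = -2892*(-1/4606) - 2416*(-1/5876) = 1446/2303 + 604/1469 = 3515186/3383107 ≈ 1.0390)
((7771 - 6644)/(-1730 - 8256) + 11576) + (-1*(-6942) + E) = ((7771 - 6644)/(-1730 - 8256) + 11576) + (-1*(-6942) + 3515186/3383107) = (1127/(-9986) + 11576) + (6942 + 3515186/3383107) = (1127*(-1/9986) + 11576) + 23489043980/3383107 = (-1127/9986 + 11576) + 23489043980/3383107 = 115596809/9986 + 23489043980/3383107 = 625637966889843/33783706502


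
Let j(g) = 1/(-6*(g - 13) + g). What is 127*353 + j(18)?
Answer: 537971/12 ≈ 44831.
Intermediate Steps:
j(g) = 1/(78 - 5*g) (j(g) = 1/(-6*(-13 + g) + g) = 1/((78 - 6*g) + g) = 1/(78 - 5*g))
127*353 + j(18) = 127*353 - 1/(-78 + 5*18) = 44831 - 1/(-78 + 90) = 44831 - 1/12 = 537971/12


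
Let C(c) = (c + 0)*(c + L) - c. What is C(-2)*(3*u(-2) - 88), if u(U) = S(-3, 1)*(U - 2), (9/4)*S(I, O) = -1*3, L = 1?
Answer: -288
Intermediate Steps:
C(c) = -c + c*(1 + c) (C(c) = (c + 0)*(c + 1) - c = c*(1 + c) - c = -c + c*(1 + c))
S(I, O) = -4/3 (S(I, O) = 4*(-1*3)/9 = (4/9)*(-3) = -4/3)
u(U) = 8/3 - 4*U/3 (u(U) = -4*(U - 2)/3 = -4*(-2 + U)/3 = 8/3 - 4*U/3)
C(-2)*(3*u(-2) - 88) = (-2)²*(3*(8/3 - 4/3*(-2)) - 88) = 4*(3*(8/3 + 8/3) - 88) = 4*(3*(16/3) - 88) = 4*(16 - 88) = 4*(-72) = -288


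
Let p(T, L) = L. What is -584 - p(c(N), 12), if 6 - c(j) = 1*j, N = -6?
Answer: -596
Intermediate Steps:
c(j) = 6 - j
-584 - p(c(N), 12) = -584 - 1*12 = -584 - 12 = -596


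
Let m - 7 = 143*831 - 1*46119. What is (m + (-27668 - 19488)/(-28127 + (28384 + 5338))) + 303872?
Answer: 2106990679/5595 ≈ 3.7658e+5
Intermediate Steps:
m = 72721 (m = 7 + (143*831 - 1*46119) = 7 + (118833 - 46119) = 7 + 72714 = 72721)
(m + (-27668 - 19488)/(-28127 + (28384 + 5338))) + 303872 = (72721 + (-27668 - 19488)/(-28127 + (28384 + 5338))) + 303872 = (72721 - 47156/(-28127 + 33722)) + 303872 = (72721 - 47156/5595) + 303872 = 406826839/5595 + 303872 = 2106990679/5595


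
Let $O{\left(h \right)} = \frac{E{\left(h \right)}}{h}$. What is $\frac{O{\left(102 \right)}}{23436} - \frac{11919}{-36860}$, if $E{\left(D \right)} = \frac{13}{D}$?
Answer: $\frac{726547031879}{2246876346960} \approx 0.32336$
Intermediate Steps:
$O{\left(h \right)} = \frac{13}{h^{2}}$ ($O{\left(h \right)} = \frac{13 \frac{1}{h}}{h} = \frac{13}{h^{2}}$)
$\frac{O{\left(102 \right)}}{23436} - \frac{11919}{-36860} = \frac{13 \cdot \frac{1}{10404}}{23436} - \frac{11919}{-36860} = 13 \cdot \frac{1}{10404} \cdot \frac{1}{23436} - - \frac{11919}{36860} = \frac{13}{10404} \cdot \frac{1}{23436} + \frac{11919}{36860} = \frac{13}{243828144} + \frac{11919}{36860} = \frac{726547031879}{2246876346960}$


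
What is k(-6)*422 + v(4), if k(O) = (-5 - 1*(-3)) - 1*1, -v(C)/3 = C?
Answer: -1278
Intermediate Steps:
v(C) = -3*C
k(O) = -3 (k(O) = (-5 + 3) - 1 = -2 - 1 = -3)
k(-6)*422 + v(4) = -3*422 - 3*4 = -1266 - 12 = -1278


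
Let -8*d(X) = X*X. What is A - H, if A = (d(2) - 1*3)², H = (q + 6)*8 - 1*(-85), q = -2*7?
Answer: -35/4 ≈ -8.7500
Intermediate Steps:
d(X) = -X²/8 (d(X) = -X*X/8 = -X²/8)
q = -14
H = 21 (H = (-14 + 6)*8 - 1*(-85) = -8*8 + 85 = -64 + 85 = 21)
A = 49/4 (A = (-⅛*2² - 1*3)² = (-⅛*4 - 3)² = (-½ - 3)² = (-7/2)² = 49/4 ≈ 12.250)
A - H = 49/4 - 1*21 = 49/4 - 21 = -35/4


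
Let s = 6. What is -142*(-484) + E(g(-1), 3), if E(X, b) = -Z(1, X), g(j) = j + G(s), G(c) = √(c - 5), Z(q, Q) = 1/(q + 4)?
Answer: 343639/5 ≈ 68728.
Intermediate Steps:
Z(q, Q) = 1/(4 + q)
G(c) = √(-5 + c)
g(j) = 1 + j (g(j) = j + √(-5 + 6) = j + √1 = j + 1 = 1 + j)
E(X, b) = -⅕ (E(X, b) = -1/(4 + 1) = -1/5 = -1*⅕ = -⅕)
-142*(-484) + E(g(-1), 3) = -142*(-484) - ⅕ = 68728 - ⅕ = 343639/5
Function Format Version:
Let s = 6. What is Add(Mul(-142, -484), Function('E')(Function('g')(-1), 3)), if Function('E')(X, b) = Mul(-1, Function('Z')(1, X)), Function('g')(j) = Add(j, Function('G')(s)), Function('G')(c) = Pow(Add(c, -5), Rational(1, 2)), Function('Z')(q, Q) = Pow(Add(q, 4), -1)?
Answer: Rational(343639, 5) ≈ 68728.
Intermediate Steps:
Function('Z')(q, Q) = Pow(Add(4, q), -1)
Function('G')(c) = Pow(Add(-5, c), Rational(1, 2))
Function('g')(j) = Add(1, j) (Function('g')(j) = Add(j, Pow(Add(-5, 6), Rational(1, 2))) = Add(j, Pow(1, Rational(1, 2))) = Add(j, 1) = Add(1, j))
Function('E')(X, b) = Rational(-1, 5) (Function('E')(X, b) = Mul(-1, Pow(Add(4, 1), -1)) = Mul(-1, Pow(5, -1)) = Mul(-1, Rational(1, 5)) = Rational(-1, 5))
Add(Mul(-142, -484), Function('E')(Function('g')(-1), 3)) = Add(Mul(-142, -484), Rational(-1, 5)) = Add(68728, Rational(-1, 5)) = Rational(343639, 5)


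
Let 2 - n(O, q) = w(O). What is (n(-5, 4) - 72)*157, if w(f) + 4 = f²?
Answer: -14287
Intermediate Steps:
w(f) = -4 + f²
n(O, q) = 6 - O² (n(O, q) = 2 - (-4 + O²) = 2 + (4 - O²) = 6 - O²)
(n(-5, 4) - 72)*157 = ((6 - 1*(-5)²) - 72)*157 = ((6 - 1*25) - 72)*157 = ((6 - 25) - 72)*157 = (-19 - 72)*157 = -91*157 = -14287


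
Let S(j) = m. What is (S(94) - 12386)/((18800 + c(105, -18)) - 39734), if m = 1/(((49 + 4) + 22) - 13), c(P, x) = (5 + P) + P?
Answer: 767931/1284578 ≈ 0.59781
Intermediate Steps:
c(P, x) = 5 + 2*P
m = 1/62 (m = 1/((53 + 22) - 13) = 1/(75 - 13) = 1/62 ≈ 0.016129)
S(j) = 1/62
(S(94) - 12386)/((18800 + c(105, -18)) - 39734) = (1/62 - 12386)/((18800 + (5 + 2*105)) - 39734) = -767931/(62*((18800 + (5 + 210)) - 39734)) = -767931/(62*((18800 + 215) - 39734)) = -767931/(62*(19015 - 39734)) = -767931/62/(-20719) = -767931/62*(-1/20719) = 767931/1284578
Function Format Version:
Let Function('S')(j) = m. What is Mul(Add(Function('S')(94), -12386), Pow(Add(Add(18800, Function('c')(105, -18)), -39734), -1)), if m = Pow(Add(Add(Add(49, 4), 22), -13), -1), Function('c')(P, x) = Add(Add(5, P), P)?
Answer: Rational(767931, 1284578) ≈ 0.59781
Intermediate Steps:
Function('c')(P, x) = Add(5, Mul(2, P))
m = Rational(1, 62) (m = Pow(Add(Add(53, 22), -13), -1) = Pow(Add(75, -13), -1) = Pow(62, -1) = Rational(1, 62) ≈ 0.016129)
Function('S')(j) = Rational(1, 62)
Mul(Add(Function('S')(94), -12386), Pow(Add(Add(18800, Function('c')(105, -18)), -39734), -1)) = Mul(Add(Rational(1, 62), -12386), Pow(Add(Add(18800, Add(5, Mul(2, 105))), -39734), -1)) = Mul(Rational(-767931, 62), Pow(Add(Add(18800, Add(5, 210)), -39734), -1)) = Mul(Rational(-767931, 62), Pow(Add(Add(18800, 215), -39734), -1)) = Mul(Rational(-767931, 62), Pow(Add(19015, -39734), -1)) = Mul(Rational(-767931, 62), Pow(-20719, -1)) = Mul(Rational(-767931, 62), Rational(-1, 20719)) = Rational(767931, 1284578)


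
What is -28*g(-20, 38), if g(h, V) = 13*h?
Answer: 7280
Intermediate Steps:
-28*g(-20, 38) = -364*(-20) = -28*(-260) = 7280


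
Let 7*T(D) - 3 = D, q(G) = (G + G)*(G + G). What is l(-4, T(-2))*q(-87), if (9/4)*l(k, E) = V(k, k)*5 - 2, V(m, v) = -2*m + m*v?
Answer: 1587808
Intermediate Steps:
q(G) = 4*G² (q(G) = (2*G)*(2*G) = 4*G²)
T(D) = 3/7 + D/7
l(k, E) = -8/9 + 20*k*(-2 + k)/9 (l(k, E) = 4*((k*(-2 + k))*5 - 2)/9 = 4*(5*k*(-2 + k) - 2)/9 = 4*(-2 + 5*k*(-2 + k))/9 = -8/9 + 20*k*(-2 + k)/9)
l(-4, T(-2))*q(-87) = (-8/9 + (20/9)*(-4)*(-2 - 4))*(4*(-87)²) = (-8/9 + (20/9)*(-4)*(-6))*(4*7569) = (-8/9 + 160/3)*30276 = (472/9)*30276 = 1587808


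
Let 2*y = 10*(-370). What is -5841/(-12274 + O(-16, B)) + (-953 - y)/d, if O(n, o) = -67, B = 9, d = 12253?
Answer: 82639650/151214273 ≈ 0.54651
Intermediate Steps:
y = -1850 (y = (10*(-370))/2 = (½)*(-3700) = -1850)
-5841/(-12274 + O(-16, B)) + (-953 - y)/d = -5841/(-12274 - 67) + (-953 - 1*(-1850))/12253 = -5841/(-12341) + (-953 + 1850)*(1/12253) = -5841*(-1/12341) + 897*(1/12253) = 5841/12341 + 897/12253 = 82639650/151214273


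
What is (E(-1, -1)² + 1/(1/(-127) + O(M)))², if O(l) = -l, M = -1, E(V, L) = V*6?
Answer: 21743569/15876 ≈ 1369.6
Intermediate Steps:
E(V, L) = 6*V
(E(-1, -1)² + 1/(1/(-127) + O(M)))² = ((6*(-1))² + 1/(1/(-127) - 1*(-1)))² = ((-6)² + 1/(-1/127 + 1))² = (36 + 1/(126/127))² = (36 + 127/126)² = (4663/126)² = 21743569/15876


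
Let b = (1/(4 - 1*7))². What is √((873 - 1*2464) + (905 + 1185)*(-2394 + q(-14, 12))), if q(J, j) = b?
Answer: I*√45043369/3 ≈ 2237.1*I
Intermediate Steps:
b = ⅑ (b = (1/(4 - 7))² = (1/(-3))² = (-⅓)² = ⅑ ≈ 0.11111)
q(J, j) = ⅑
√((873 - 1*2464) + (905 + 1185)*(-2394 + q(-14, 12))) = √((873 - 1*2464) + (905 + 1185)*(-2394 + ⅑)) = √((873 - 2464) + 2090*(-21545/9)) = √(-1591 - 45029050/9) = √(-45043369/9) = I*√45043369/3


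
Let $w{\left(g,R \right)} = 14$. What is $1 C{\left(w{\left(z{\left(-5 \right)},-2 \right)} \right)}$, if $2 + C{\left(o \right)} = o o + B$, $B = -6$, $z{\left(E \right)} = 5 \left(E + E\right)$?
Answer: $188$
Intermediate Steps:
$z{\left(E \right)} = 10 E$ ($z{\left(E \right)} = 5 \cdot 2 E = 10 E$)
$C{\left(o \right)} = -8 + o^{2}$ ($C{\left(o \right)} = -2 + \left(o o - 6\right) = -2 + \left(o^{2} - 6\right) = -2 + \left(-6 + o^{2}\right) = -8 + o^{2}$)
$1 C{\left(w{\left(z{\left(-5 \right)},-2 \right)} \right)} = 1 \left(-8 + 14^{2}\right) = 1 \left(-8 + 196\right) = 1 \cdot 188 = 188$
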